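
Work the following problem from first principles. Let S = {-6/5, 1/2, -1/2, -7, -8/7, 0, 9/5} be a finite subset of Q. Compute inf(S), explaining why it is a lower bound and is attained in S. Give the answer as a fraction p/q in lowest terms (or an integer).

S is finite, so inf(S) = min(S).
Sorted increasing:
-7, -6/5, -8/7, -1/2, 0, 1/2, 9/5
The extremum is -7.
For every x in S, x >= -7. And -7 is in S, so it is attained.
Therefore inf(S) = -7.

-7


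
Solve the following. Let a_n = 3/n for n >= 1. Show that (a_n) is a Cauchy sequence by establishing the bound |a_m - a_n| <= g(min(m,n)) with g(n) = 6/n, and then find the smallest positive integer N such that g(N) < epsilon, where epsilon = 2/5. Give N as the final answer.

For any m, n >= 1, by the triangle inequality:
|a_m - a_n| = |3/m - 3/n| <= 3*1/m + 3*1/n <= 6/min(m,n).
So g(n) = 6/n bounds the Cauchy difference. Since g(n) -> 0, (a_n) is Cauchy.
Now solve g(N) < 2/5: 6/N < 2/5 <=> N > 6 / (2/5) = 15.
The smallest integer strictly greater than 15 is N = 16.
Check: g(16) = 6/16 = 3/8 < 2/5; g(15) = 2/5 >= 2/5. So N = 16.

16


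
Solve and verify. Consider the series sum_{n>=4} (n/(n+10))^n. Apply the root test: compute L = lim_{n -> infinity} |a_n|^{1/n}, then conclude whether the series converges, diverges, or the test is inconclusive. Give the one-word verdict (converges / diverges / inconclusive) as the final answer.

Let a_n denote the general term. Form |a_n|^(1/n) and simplify:
|a_n|^(1/n) = n/(n + 10)
Take the limit as n -> infinity: L = 1.
Since L = 1, the root test is inconclusive. (In fact a_n = (n/(n+10))^n -> e^(-10) != 0, so the nth-term test shows divergence; but the root test itself gives no conclusion.)

inconclusive


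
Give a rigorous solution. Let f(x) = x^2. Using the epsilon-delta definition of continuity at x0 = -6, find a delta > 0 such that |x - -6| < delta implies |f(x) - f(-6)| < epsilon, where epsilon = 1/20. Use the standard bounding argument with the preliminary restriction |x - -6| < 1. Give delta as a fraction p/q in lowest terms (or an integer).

Factor: |x^2 - (-6)^2| = |x - -6| * |x + -6|.
Impose |x - -6| < 1 first. Then |x + -6| = |(x - -6) + 2*(-6)| <= |x - -6| + 2*|-6| < 1 + 12 = 13.
So |x^2 - (-6)^2| < delta * 13.
We need delta * 13 <= 1/20, i.e. delta <= 1/20/13 = 1/260.
Since 1/260 < 1, this is tighter than 1; take delta = 1/260.
So delta = 1/260 works.

1/260


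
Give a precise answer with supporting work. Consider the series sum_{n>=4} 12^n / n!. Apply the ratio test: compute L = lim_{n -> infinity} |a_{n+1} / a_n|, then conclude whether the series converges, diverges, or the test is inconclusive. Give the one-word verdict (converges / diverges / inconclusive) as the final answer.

Let a_n denote the general term. Form the ratio a_{n+1}/a_n and simplify:
a_{n+1}/a_n = 12/(n + 1)
Take the limit as n -> infinity: L = 0.
Since L = 0 < 1, the ratio test implies the series converges.

converges


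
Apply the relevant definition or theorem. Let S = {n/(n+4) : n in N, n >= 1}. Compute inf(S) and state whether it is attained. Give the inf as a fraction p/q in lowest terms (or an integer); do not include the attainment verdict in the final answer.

Analysis:
- Values: 1/5, 1/3, 3/7, 1/2, ... strictly increasing.
- Minimum is 1/5 (n=1); inf = 1/5 (attained).
- n/(n+4) = 1 - 4/(n+4) -> 1 from below as n -> infinity, and never equals 1.
- So sup = 1 (not attained).
Conclusion: inf(S) = 1/5, attained in S.

1/5


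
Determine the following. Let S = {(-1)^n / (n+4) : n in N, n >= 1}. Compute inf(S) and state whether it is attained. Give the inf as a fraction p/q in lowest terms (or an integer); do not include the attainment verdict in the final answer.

Analysis:
- Values: -1/5, 1/6, -1/7, 1/8, -1/9, ...
- Positive terms (even n): 1/(2+4), 1/(4+4), ... decreasing -> max = 1/6 (n=2).
- Negative terms (odd n): -1/(1+4), -1/(3+4), ... increasing -> min = -1/5 (n=1).
- So sup = 1/6 (attained at n=2); inf = -1/5 (attained at n=1).
Conclusion: inf(S) = -1/5, attained in S.

-1/5


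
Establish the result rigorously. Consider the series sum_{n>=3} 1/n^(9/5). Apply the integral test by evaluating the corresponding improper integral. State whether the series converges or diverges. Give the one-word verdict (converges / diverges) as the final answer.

Let f(x) = x^(-9/5). Then f is positive, continuous, and decreasing on [3, infinity), so the integral test applies.
Compute the improper integral int_{3}^infinity f(x) dx:
  antiderivative F(x) = -5/(4*x^(4/5)).
  As x -> infinity, F(x) -> 0 (since p = 9/5 > 1).
  So int = F(infinity) - F(3) = 0 - (-5*3^(1/5)/12) = 5*3^(1/5)/12.
  Finite, so by the integral test, the series converges.

converges


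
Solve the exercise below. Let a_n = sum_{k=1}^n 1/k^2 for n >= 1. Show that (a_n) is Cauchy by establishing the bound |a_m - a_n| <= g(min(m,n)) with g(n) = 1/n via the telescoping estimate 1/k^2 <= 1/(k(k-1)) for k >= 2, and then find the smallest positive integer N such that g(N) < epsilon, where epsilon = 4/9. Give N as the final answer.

For m > n >= 1: |a_m - a_n| = sum_{k=n+1}^m 1/k^2.
Use 1/k^2 <= 1/(k(k-1)) = 1/(k-1) - 1/k for k >= 2:
sum_{k=n+1}^m 1/k^2 <= sum_{k=n+1}^m (1/(k-1) - 1/k) = 1/n - 1/m <= 1/n.
By symmetry the same bound holds with n,m swapped, so |a_m - a_n| <= 1/min(m,n) = g(min(m,n)). Since g(n) -> 0, (a_n) is Cauchy.
Now solve g(N) < 4/9: 1/N < 4/9 <=> N > 1/(4/9) = 9/4.
The smallest integer strictly greater than 9/4 is N = 3.
Check: g(3) = 1/3 < 4/9; g(2) = 1/2 >= 4/9. So N = 3.

3


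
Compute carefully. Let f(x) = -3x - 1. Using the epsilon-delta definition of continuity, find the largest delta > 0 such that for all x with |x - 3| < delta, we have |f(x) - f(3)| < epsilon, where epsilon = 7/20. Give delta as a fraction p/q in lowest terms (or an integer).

We compute f(3) = -3*(3) - 1 = -10.
|f(x) - f(3)| = |-3x - 1 - (-10)| = |-3(x - 3)| = 3|x - 3|.
We need 3|x - 3| < 7/20, i.e. |x - 3| < 7/20 / 3 = 7/60.
So any delta <= 7/60 works. Conversely, if delta > 7/60, then x = 3 + 7/60 satisfies |x - 3| = 7/60 < delta but |f(x) - f(3)| = 3 * 7/60 = 7/20, which is not < 7/20; so no larger delta works.
Hence the largest such delta is 7/60.

7/60


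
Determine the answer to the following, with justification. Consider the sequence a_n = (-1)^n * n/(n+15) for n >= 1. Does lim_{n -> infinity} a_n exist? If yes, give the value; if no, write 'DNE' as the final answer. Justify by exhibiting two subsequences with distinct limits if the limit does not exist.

Examine the behaviour of a_n along subsequences.
a_{2k} = 2k/(2k+15) -> 1. a_{2k+1} = -(2k+1)/(2k+16) -> -1.
Since these two subsequential limits are 1 and -1, distinct, the full sequence cannot converge (a convergent sequence has all subsequences tending to the same limit). So lim a_n does not exist.

DNE


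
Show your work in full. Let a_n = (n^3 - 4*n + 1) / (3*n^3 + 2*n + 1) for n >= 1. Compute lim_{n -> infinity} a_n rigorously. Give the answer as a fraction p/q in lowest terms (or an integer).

Divide numerator and denominator by n^3, the highest power:
numerator / n^3 = 1 - 4/n^2 + n^(-3)
denominator / n^3 = 3 + 2/n^2 + n^(-3)
As n -> infinity, all terms of the form c/n^k (k >= 1) tend to 0.
So numerator / n^3 -> 1 and denominator / n^3 -> 3.
Therefore lim a_n = 1/3.

1/3


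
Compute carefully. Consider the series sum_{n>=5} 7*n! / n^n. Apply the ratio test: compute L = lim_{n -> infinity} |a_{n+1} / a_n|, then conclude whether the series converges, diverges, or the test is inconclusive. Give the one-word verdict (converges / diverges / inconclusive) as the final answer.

Let a_n denote the general term. Form the ratio a_{n+1}/a_n and simplify:
a_{n+1}/a_n = (n/(n + 1))^n
Take the limit as n -> infinity: L = exp(-1).
Since L = exp(-1) < 1, the ratio test implies the series converges.

converges


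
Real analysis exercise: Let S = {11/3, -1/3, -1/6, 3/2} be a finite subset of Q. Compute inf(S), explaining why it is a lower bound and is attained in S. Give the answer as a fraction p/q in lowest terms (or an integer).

S is finite, so inf(S) = min(S).
Sorted increasing:
-1/3, -1/6, 3/2, 11/3
The extremum is -1/3.
For every x in S, x >= -1/3. And -1/3 is in S, so it is attained.
Therefore inf(S) = -1/3.

-1/3


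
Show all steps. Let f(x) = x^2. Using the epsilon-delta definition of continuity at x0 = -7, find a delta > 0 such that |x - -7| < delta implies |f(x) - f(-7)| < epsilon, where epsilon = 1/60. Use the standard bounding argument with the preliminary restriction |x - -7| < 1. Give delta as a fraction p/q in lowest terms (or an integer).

Factor: |x^2 - (-7)^2| = |x - -7| * |x + -7|.
Impose |x - -7| < 1 first. Then |x + -7| = |(x - -7) + 2*(-7)| <= |x - -7| + 2*|-7| < 1 + 14 = 15.
So |x^2 - (-7)^2| < delta * 15.
We need delta * 15 <= 1/60, i.e. delta <= 1/60/15 = 1/900.
Since 1/900 < 1, this is tighter than 1; take delta = 1/900.
So delta = 1/900 works.

1/900


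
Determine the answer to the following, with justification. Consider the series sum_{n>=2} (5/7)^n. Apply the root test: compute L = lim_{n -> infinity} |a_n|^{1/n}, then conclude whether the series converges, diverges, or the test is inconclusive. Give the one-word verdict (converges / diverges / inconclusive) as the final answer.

Let a_n denote the general term. Form |a_n|^(1/n) and simplify:
|a_n|^(1/n) = 5/7
Take the limit as n -> infinity: L = 5/7.
Since L = 5/7 < 1, the root test implies convergence.

converges


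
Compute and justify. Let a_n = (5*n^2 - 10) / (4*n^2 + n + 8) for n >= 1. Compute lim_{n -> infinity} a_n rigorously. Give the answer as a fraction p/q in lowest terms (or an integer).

Divide numerator and denominator by n^2, the highest power:
numerator / n^2 = 5 - 10/n^2
denominator / n^2 = 4 + 1/n + 8/n^2
As n -> infinity, all terms of the form c/n^k (k >= 1) tend to 0.
So numerator / n^2 -> 5 and denominator / n^2 -> 4.
Therefore lim a_n = 5/4.

5/4


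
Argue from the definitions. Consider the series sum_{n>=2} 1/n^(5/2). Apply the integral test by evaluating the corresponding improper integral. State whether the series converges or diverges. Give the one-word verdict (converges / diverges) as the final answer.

Let f(x) = x^(-5/2). Then f is positive, continuous, and decreasing on [2, infinity), so the integral test applies.
Compute the improper integral int_{2}^infinity f(x) dx:
  antiderivative F(x) = -2/(3*x^(3/2)).
  As x -> infinity, F(x) -> 0 (since p = 5/2 > 1).
  So int = F(infinity) - F(2) = 0 - (-sqrt(2)/6) = sqrt(2)/6.
  Finite, so by the integral test, the series converges.

converges


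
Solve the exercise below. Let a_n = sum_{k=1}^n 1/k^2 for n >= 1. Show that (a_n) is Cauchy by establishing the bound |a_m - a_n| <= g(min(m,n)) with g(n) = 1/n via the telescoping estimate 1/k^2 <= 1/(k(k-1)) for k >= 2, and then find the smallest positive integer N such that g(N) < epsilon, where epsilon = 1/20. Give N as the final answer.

For m > n >= 1: |a_m - a_n| = sum_{k=n+1}^m 1/k^2.
Use 1/k^2 <= 1/(k(k-1)) = 1/(k-1) - 1/k for k >= 2:
sum_{k=n+1}^m 1/k^2 <= sum_{k=n+1}^m (1/(k-1) - 1/k) = 1/n - 1/m <= 1/n.
By symmetry the same bound holds with n,m swapped, so |a_m - a_n| <= 1/min(m,n) = g(min(m,n)). Since g(n) -> 0, (a_n) is Cauchy.
Now solve g(N) < 1/20: 1/N < 1/20 <=> N > 1/(1/20) = 20.
The smallest integer strictly greater than 20 is N = 21.
Check: g(21) = 1/21 < 1/20; g(20) = 1/20 >= 1/20. So N = 21.

21


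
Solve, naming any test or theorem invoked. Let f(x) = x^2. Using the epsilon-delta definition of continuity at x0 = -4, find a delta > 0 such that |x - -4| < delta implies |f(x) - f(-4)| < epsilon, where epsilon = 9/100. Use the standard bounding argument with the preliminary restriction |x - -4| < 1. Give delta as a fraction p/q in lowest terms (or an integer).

Factor: |x^2 - (-4)^2| = |x - -4| * |x + -4|.
Impose |x - -4| < 1 first. Then |x + -4| = |(x - -4) + 2*(-4)| <= |x - -4| + 2*|-4| < 1 + 8 = 9.
So |x^2 - (-4)^2| < delta * 9.
We need delta * 9 <= 9/100, i.e. delta <= 9/100/9 = 1/100.
Since 1/100 < 1, this is tighter than 1; take delta = 1/100.
So delta = 1/100 works.

1/100


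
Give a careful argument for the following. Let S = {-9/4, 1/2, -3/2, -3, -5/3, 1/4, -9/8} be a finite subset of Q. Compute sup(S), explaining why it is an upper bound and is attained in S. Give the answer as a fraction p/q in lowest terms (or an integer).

S is finite, so sup(S) = max(S).
Sorted decreasing:
1/2, 1/4, -9/8, -3/2, -5/3, -9/4, -3
The extremum is 1/2.
For every x in S, x <= 1/2. And 1/2 is in S, so it is attained.
Therefore sup(S) = 1/2.

1/2


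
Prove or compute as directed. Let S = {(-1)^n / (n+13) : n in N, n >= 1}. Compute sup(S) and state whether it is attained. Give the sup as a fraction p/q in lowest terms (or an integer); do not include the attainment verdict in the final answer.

Analysis:
- Values: -1/14, 1/15, -1/16, 1/17, -1/18, ...
- Positive terms (even n): 1/(2+13), 1/(4+13), ... decreasing -> max = 1/15 (n=2).
- Negative terms (odd n): -1/(1+13), -1/(3+13), ... increasing -> min = -1/14 (n=1).
- So sup = 1/15 (attained at n=2); inf = -1/14 (attained at n=1).
Conclusion: sup(S) = 1/15, attained in S.

1/15


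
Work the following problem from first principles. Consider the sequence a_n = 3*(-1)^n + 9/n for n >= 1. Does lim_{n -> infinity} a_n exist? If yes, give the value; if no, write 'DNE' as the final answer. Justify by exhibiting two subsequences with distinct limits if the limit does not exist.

Examine the behaviour of a_n along subsequences.
a_{2k} = 3 + 9/(2k) -> 3. a_{2k+1} = -3 + 9/(2k+1) -> -3.
Since these two subsequential limits are 3 and -3, distinct, the full sequence cannot converge (a convergent sequence has all subsequences tending to the same limit). So lim a_n does not exist.

DNE


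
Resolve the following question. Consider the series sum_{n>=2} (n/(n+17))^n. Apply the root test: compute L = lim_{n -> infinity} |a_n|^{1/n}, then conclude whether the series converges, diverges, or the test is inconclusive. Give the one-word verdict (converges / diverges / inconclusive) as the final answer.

Let a_n denote the general term. Form |a_n|^(1/n) and simplify:
|a_n|^(1/n) = n/(n + 17)
Take the limit as n -> infinity: L = 1.
Since L = 1, the root test is inconclusive. (In fact a_n = (n/(n+17))^n -> e^(-17) != 0, so the nth-term test shows divergence; but the root test itself gives no conclusion.)

inconclusive


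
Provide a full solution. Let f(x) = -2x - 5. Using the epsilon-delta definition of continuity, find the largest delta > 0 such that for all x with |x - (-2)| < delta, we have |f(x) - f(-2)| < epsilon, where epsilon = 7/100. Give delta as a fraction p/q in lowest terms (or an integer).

We compute f(-2) = -2*(-2) - 5 = -1.
|f(x) - f(-2)| = |-2x - 5 - (-1)| = |-2(x - (-2))| = 2|x - (-2)|.
We need 2|x - (-2)| < 7/100, i.e. |x - (-2)| < 7/100 / 2 = 7/200.
So any delta <= 7/200 works. Conversely, if delta > 7/200, then x = -2 + 7/200 satisfies |x - (-2)| = 7/200 < delta but |f(x) - f(-2)| = 2 * 7/200 = 7/100, which is not < 7/100; so no larger delta works.
Hence the largest such delta is 7/200.

7/200


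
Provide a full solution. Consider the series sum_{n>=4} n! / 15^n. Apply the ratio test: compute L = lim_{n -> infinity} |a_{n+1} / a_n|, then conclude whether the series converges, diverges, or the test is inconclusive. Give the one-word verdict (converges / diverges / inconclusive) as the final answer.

Let a_n denote the general term. Form the ratio a_{n+1}/a_n and simplify:
a_{n+1}/a_n = n/15 + 1/15
Take the limit as n -> infinity: L = infinity.
Since L = infinity > 1 (or L = infinity), the ratio test implies the series diverges.

diverges


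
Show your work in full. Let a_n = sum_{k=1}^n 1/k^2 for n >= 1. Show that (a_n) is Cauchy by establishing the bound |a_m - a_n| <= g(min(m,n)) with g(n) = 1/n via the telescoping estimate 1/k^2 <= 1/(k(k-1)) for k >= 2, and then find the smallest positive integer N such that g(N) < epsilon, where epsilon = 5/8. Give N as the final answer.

For m > n >= 1: |a_m - a_n| = sum_{k=n+1}^m 1/k^2.
Use 1/k^2 <= 1/(k(k-1)) = 1/(k-1) - 1/k for k >= 2:
sum_{k=n+1}^m 1/k^2 <= sum_{k=n+1}^m (1/(k-1) - 1/k) = 1/n - 1/m <= 1/n.
By symmetry the same bound holds with n,m swapped, so |a_m - a_n| <= 1/min(m,n) = g(min(m,n)). Since g(n) -> 0, (a_n) is Cauchy.
Now solve g(N) < 5/8: 1/N < 5/8 <=> N > 1/(5/8) = 8/5.
The smallest integer strictly greater than 8/5 is N = 2.
Check: g(2) = 1/2 < 5/8; g(1) = 1/1 >= 5/8. So N = 2.

2


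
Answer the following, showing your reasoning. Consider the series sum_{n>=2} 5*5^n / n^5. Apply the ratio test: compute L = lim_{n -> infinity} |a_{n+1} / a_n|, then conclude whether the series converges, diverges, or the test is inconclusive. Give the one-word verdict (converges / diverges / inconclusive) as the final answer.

Let a_n denote the general term. Form the ratio a_{n+1}/a_n and simplify:
a_{n+1}/a_n = 5*n^5/(n + 1)^5
Take the limit as n -> infinity: L = 5.
Since L = 5 > 1 (or L = infinity), the ratio test implies the series diverges.

diverges


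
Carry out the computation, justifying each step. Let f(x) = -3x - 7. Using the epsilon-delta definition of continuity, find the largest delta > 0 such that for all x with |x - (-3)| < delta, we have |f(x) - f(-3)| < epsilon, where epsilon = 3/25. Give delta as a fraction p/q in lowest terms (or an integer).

We compute f(-3) = -3*(-3) - 7 = 2.
|f(x) - f(-3)| = |-3x - 7 - (2)| = |-3(x - (-3))| = 3|x - (-3)|.
We need 3|x - (-3)| < 3/25, i.e. |x - (-3)| < 3/25 / 3 = 1/25.
So any delta <= 1/25 works. Conversely, if delta > 1/25, then x = -3 + 1/25 satisfies |x - (-3)| = 1/25 < delta but |f(x) - f(-3)| = 3 * 1/25 = 3/25, which is not < 3/25; so no larger delta works.
Hence the largest such delta is 1/25.

1/25


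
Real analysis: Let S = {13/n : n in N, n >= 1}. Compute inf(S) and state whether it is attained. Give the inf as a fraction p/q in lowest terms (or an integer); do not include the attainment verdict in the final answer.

Analysis:
- Values: 13, 13/2, 13/3, 13/4, ... strictly decreasing.
- The maximum is 13 (n=1); sup = 13 (attained).
- The set is bounded below by 0; 13/n -> 0 so 0 is the greatest lower bound.
- 0 is not in the set, so inf = 0 is not attained.
Conclusion: inf(S) = 0, not attained in S.

0


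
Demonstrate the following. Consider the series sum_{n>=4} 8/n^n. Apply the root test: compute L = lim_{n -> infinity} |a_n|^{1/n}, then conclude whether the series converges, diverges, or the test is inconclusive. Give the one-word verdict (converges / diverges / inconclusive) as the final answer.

Let a_n denote the general term. Form |a_n|^(1/n) and simplify:
|a_n|^(1/n) = 2^(3/n)/n
Take the limit as n -> infinity: L = 0.
Since L = 0 < 1, the root test implies convergence.

converges


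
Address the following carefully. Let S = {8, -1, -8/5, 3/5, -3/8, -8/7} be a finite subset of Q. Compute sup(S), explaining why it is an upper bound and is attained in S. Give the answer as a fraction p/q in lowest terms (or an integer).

S is finite, so sup(S) = max(S).
Sorted decreasing:
8, 3/5, -3/8, -1, -8/7, -8/5
The extremum is 8.
For every x in S, x <= 8. And 8 is in S, so it is attained.
Therefore sup(S) = 8.

8


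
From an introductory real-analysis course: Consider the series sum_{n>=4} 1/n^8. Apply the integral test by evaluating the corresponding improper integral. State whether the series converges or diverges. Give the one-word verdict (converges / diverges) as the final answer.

Let f(x) = x^(-8). Then f is positive, continuous, and decreasing on [4, infinity), so the integral test applies.
Compute the improper integral int_{4}^infinity f(x) dx:
  antiderivative F(x) = -1/(7*x^7).
  As x -> infinity, F(x) -> 0 (since p = 8 > 1).
  So int = F(infinity) - F(4) = 0 - (-1/114688) = 1/114688.
  Finite, so by the integral test, the series converges.

converges


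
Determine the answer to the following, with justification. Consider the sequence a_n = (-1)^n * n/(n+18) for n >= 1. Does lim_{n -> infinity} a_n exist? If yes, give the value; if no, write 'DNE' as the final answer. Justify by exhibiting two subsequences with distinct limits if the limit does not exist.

Examine the behaviour of a_n along subsequences.
a_{2k} = 2k/(2k+18) -> 1. a_{2k+1} = -(2k+1)/(2k+19) -> -1.
Since these two subsequential limits are 1 and -1, distinct, the full sequence cannot converge (a convergent sequence has all subsequences tending to the same limit). So lim a_n does not exist.

DNE


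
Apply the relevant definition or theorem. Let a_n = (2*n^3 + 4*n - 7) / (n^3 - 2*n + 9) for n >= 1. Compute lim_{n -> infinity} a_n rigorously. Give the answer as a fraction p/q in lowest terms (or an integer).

Divide numerator and denominator by n^3, the highest power:
numerator / n^3 = 2 + 4/n^2 - 7/n^3
denominator / n^3 = 1 - 2/n^2 + 9/n^3
As n -> infinity, all terms of the form c/n^k (k >= 1) tend to 0.
So numerator / n^3 -> 2 and denominator / n^3 -> 1.
Therefore lim a_n = 2.

2


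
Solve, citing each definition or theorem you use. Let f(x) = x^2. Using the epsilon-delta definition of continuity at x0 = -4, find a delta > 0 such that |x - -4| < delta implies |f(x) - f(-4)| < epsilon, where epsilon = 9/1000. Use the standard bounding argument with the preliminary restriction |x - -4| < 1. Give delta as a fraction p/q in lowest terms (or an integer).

Factor: |x^2 - (-4)^2| = |x - -4| * |x + -4|.
Impose |x - -4| < 1 first. Then |x + -4| = |(x - -4) + 2*(-4)| <= |x - -4| + 2*|-4| < 1 + 8 = 9.
So |x^2 - (-4)^2| < delta * 9.
We need delta * 9 <= 9/1000, i.e. delta <= 9/1000/9 = 1/1000.
Since 1/1000 < 1, this is tighter than 1; take delta = 1/1000.
So delta = 1/1000 works.

1/1000


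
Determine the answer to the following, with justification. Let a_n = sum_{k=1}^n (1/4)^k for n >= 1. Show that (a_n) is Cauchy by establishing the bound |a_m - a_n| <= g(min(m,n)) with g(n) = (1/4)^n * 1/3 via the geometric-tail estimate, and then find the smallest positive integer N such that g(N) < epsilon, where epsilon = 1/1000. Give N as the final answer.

For m > n >= 1: |a_m - a_n| = sum_{k=n+1}^m (1/4)^k < sum_{k=n+1}^infinity (1/4)^k = (1/4)^(n+1) / (1 - 1/4) = (1/4)^n * (1/4) * (4/3) = (1/4)^n * 1/3.
So g(n) = (1/4)^n / 3. Since g(n) -> 0, (a_n) is Cauchy.
Now solve g(N) < 1/1000: (1/4)^N / 3 < 1/1000 <=> 4^N > 1 / (3 * 1/1000) = 1000/3.
Check powers of 4: 4^4 = 256 <= 1000/3, 4^5 = 1024 > 1000/3.
So the smallest such N is 5. Check: g(5) = 1/(3 * 1024) = 1/3072 < 1/1000.

5


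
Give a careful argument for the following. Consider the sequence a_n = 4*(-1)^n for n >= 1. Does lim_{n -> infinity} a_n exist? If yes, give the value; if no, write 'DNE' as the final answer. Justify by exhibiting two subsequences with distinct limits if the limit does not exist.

Examine the behaviour of a_n along subsequences.
Even-n subsequence a_{2k} = 4 -> 4. Odd-n subsequence a_{2k+1} = -4 -> -4.
Since these two subsequential limits are 4 and -4, distinct, the full sequence cannot converge (a convergent sequence has all subsequences tending to the same limit). So lim a_n does not exist.

DNE


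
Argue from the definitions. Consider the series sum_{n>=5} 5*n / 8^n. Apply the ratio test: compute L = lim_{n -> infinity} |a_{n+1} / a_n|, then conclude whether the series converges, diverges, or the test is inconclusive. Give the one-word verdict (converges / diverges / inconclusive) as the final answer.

Let a_n denote the general term. Form the ratio a_{n+1}/a_n and simplify:
a_{n+1}/a_n = (n + 1)/(8*n)
Take the limit as n -> infinity: L = 1/8.
Since L = 1/8 < 1, the ratio test implies the series converges.

converges


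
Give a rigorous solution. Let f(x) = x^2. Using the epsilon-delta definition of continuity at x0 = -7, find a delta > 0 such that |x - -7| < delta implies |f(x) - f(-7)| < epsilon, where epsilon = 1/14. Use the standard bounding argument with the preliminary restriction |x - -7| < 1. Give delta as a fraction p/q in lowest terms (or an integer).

Factor: |x^2 - (-7)^2| = |x - -7| * |x + -7|.
Impose |x - -7| < 1 first. Then |x + -7| = |(x - -7) + 2*(-7)| <= |x - -7| + 2*|-7| < 1 + 14 = 15.
So |x^2 - (-7)^2| < delta * 15.
We need delta * 15 <= 1/14, i.e. delta <= 1/14/15 = 1/210.
Since 1/210 < 1, this is tighter than 1; take delta = 1/210.
So delta = 1/210 works.

1/210


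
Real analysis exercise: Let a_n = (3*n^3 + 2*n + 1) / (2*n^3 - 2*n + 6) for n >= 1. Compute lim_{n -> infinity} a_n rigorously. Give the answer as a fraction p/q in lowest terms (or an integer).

Divide numerator and denominator by n^3, the highest power:
numerator / n^3 = 3 + 2/n^2 + n^(-3)
denominator / n^3 = 2 - 2/n^2 + 6/n^3
As n -> infinity, all terms of the form c/n^k (k >= 1) tend to 0.
So numerator / n^3 -> 3 and denominator / n^3 -> 2.
Therefore lim a_n = 3/2.

3/2


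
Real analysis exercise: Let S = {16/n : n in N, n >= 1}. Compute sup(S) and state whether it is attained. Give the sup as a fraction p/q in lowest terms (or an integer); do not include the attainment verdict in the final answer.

Analysis:
- Values: 16, 8, 16/3, 4, ... strictly decreasing.
- The maximum is 16 (n=1); sup = 16 (attained).
- The set is bounded below by 0; 16/n -> 0 so 0 is the greatest lower bound.
- 0 is not in the set, so inf = 0 is not attained.
Conclusion: sup(S) = 16, attained in S.

16


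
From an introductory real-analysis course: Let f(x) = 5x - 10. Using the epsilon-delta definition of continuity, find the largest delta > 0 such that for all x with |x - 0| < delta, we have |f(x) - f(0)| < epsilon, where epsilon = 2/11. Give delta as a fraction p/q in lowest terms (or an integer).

We compute f(0) = 5*(0) - 10 = -10.
|f(x) - f(0)| = |5x - 10 - (-10)| = |5(x - 0)| = 5|x - 0|.
We need 5|x - 0| < 2/11, i.e. |x - 0| < 2/11 / 5 = 2/55.
So any delta <= 2/55 works. Conversely, if delta > 2/55, then x = 0 + 2/55 satisfies |x - 0| = 2/55 < delta but |f(x) - f(0)| = 5 * 2/55 = 2/11, which is not < 2/11; so no larger delta works.
Hence the largest such delta is 2/55.

2/55


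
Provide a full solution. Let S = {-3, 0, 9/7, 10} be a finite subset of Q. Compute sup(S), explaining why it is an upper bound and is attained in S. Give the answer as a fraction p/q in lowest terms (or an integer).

S is finite, so sup(S) = max(S).
Sorted decreasing:
10, 9/7, 0, -3
The extremum is 10.
For every x in S, x <= 10. And 10 is in S, so it is attained.
Therefore sup(S) = 10.

10


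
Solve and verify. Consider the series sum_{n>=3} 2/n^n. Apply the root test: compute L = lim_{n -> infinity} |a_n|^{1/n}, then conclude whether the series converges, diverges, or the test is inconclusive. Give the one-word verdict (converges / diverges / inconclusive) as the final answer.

Let a_n denote the general term. Form |a_n|^(1/n) and simplify:
|a_n|^(1/n) = 2^(1/n)/n
Take the limit as n -> infinity: L = 0.
Since L = 0 < 1, the root test implies convergence.

converges


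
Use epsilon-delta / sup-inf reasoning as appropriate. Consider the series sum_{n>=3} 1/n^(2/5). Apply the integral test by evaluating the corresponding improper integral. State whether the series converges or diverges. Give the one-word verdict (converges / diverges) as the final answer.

Let f(x) = x^(-2/5). Then f is positive, continuous, and decreasing on [3, infinity), so the integral test applies.
Compute the improper integral int_{3}^infinity f(x) dx:
  antiderivative F(x) = 5*x^(3/5)/3.
  As x -> infinity, F(x) -> infinity (since p = 2/5 < 1).
  So the integral diverges. By the integral test, the series diverges.

diverges


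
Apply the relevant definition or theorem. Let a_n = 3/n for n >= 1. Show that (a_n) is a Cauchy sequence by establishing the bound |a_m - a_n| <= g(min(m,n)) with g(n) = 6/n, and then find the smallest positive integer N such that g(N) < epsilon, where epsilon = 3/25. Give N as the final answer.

For any m, n >= 1, by the triangle inequality:
|a_m - a_n| = |3/m - 3/n| <= 3*1/m + 3*1/n <= 6/min(m,n).
So g(n) = 6/n bounds the Cauchy difference. Since g(n) -> 0, (a_n) is Cauchy.
Now solve g(N) < 3/25: 6/N < 3/25 <=> N > 6 / (3/25) = 50.
The smallest integer strictly greater than 50 is N = 51.
Check: g(51) = 6/51 = 2/17 < 3/25; g(50) = 3/25 >= 3/25. So N = 51.

51


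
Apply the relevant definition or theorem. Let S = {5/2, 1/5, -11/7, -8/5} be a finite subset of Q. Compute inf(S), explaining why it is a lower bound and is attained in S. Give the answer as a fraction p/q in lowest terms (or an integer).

S is finite, so inf(S) = min(S).
Sorted increasing:
-8/5, -11/7, 1/5, 5/2
The extremum is -8/5.
For every x in S, x >= -8/5. And -8/5 is in S, so it is attained.
Therefore inf(S) = -8/5.

-8/5


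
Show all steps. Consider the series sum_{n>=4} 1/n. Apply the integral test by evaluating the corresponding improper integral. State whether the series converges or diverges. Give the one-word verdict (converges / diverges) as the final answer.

Let f(x) = 1/x. Then f is positive, continuous, and decreasing on [4, infinity), so the integral test applies.
Compute the improper integral int_{4}^infinity f(x) dx:
  antiderivative F(x) = log(x).
  As x -> infinity, log(x) -> infinity.
  So int = infinity - log(4) = infinity. By the integral test, the series diverges.

diverges


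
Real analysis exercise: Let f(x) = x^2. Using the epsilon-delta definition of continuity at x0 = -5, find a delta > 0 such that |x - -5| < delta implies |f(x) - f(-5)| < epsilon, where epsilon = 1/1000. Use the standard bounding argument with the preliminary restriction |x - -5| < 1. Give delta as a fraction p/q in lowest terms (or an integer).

Factor: |x^2 - (-5)^2| = |x - -5| * |x + -5|.
Impose |x - -5| < 1 first. Then |x + -5| = |(x - -5) + 2*(-5)| <= |x - -5| + 2*|-5| < 1 + 10 = 11.
So |x^2 - (-5)^2| < delta * 11.
We need delta * 11 <= 1/1000, i.e. delta <= 1/1000/11 = 1/11000.
Since 1/11000 < 1, this is tighter than 1; take delta = 1/11000.
So delta = 1/11000 works.

1/11000


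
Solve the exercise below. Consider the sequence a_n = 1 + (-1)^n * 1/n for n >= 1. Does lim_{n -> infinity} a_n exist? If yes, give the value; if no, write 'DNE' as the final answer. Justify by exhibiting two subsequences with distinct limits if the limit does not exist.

Examine the behaviour of a_n along subsequences.
Even-n subsequence a_{2k} = 1 + 1/(2k) -> 1. Odd-n subsequence a_{2k+1} = 1 - 1/(2k+1) -> 1. Both tend to 1, which suggests the limit is 1; verify directly.
|a_n - 1| = |(-1)^n * 1/n| = 1/n for every n >= 1.
Given epsilon > 0, choose a positive integer N > 1/epsilon. Then for all n >= N, |a_n - 1| = 1/n <= 1/N < epsilon.
So by the definition of the limit, lim a_n exists and equals 1.

1


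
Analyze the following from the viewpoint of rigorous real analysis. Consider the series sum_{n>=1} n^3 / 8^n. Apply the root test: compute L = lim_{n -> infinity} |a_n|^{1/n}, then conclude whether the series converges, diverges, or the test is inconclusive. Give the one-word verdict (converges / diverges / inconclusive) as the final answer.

Let a_n denote the general term. Form |a_n|^(1/n) and simplify:
|a_n|^(1/n) = n^(3/n)/8
Take the limit as n -> infinity: L = 1/8.
Since L = 1/8 < 1, the root test implies convergence.

converges


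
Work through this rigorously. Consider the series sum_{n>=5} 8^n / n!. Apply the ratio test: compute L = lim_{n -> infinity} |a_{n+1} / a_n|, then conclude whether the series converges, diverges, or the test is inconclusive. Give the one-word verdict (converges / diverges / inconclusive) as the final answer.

Let a_n denote the general term. Form the ratio a_{n+1}/a_n and simplify:
a_{n+1}/a_n = 8/(n + 1)
Take the limit as n -> infinity: L = 0.
Since L = 0 < 1, the ratio test implies the series converges.

converges


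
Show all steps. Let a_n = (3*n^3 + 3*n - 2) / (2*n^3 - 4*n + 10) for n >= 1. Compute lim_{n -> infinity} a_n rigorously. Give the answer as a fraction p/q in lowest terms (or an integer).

Divide numerator and denominator by n^3, the highest power:
numerator / n^3 = 3 + 3/n^2 - 2/n^3
denominator / n^3 = 2 - 4/n^2 + 10/n^3
As n -> infinity, all terms of the form c/n^k (k >= 1) tend to 0.
So numerator / n^3 -> 3 and denominator / n^3 -> 2.
Therefore lim a_n = 3/2.

3/2


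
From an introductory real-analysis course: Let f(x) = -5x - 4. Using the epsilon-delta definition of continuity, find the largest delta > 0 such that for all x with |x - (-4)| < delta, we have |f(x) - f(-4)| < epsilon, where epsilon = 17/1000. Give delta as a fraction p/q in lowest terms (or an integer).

We compute f(-4) = -5*(-4) - 4 = 16.
|f(x) - f(-4)| = |-5x - 4 - (16)| = |-5(x - (-4))| = 5|x - (-4)|.
We need 5|x - (-4)| < 17/1000, i.e. |x - (-4)| < 17/1000 / 5 = 17/5000.
So any delta <= 17/5000 works. Conversely, if delta > 17/5000, then x = -4 + 17/5000 satisfies |x - (-4)| = 17/5000 < delta but |f(x) - f(-4)| = 5 * 17/5000 = 17/1000, which is not < 17/1000; so no larger delta works.
Hence the largest such delta is 17/5000.

17/5000


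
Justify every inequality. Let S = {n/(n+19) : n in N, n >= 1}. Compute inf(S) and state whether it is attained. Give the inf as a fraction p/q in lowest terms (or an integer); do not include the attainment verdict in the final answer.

Analysis:
- Values: 1/20, 2/21, 3/22, 4/23, ... strictly increasing.
- Minimum is 1/20 (n=1); inf = 1/20 (attained).
- n/(n+19) = 1 - 19/(n+19) -> 1 from below as n -> infinity, and never equals 1.
- So sup = 1 (not attained).
Conclusion: inf(S) = 1/20, attained in S.

1/20


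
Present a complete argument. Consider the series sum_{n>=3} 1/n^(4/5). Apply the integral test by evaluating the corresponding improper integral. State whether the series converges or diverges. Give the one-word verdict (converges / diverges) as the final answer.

Let f(x) = x^(-4/5). Then f is positive, continuous, and decreasing on [3, infinity), so the integral test applies.
Compute the improper integral int_{3}^infinity f(x) dx:
  antiderivative F(x) = 5*x^(1/5).
  As x -> infinity, F(x) -> infinity (since p = 4/5 < 1).
  So the integral diverges. By the integral test, the series diverges.

diverges


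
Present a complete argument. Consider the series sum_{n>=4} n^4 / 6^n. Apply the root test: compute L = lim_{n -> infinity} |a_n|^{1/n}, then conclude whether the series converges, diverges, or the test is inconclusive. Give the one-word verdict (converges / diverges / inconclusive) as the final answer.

Let a_n denote the general term. Form |a_n|^(1/n) and simplify:
|a_n|^(1/n) = n^(4/n)/6
Take the limit as n -> infinity: L = 1/6.
Since L = 1/6 < 1, the root test implies convergence.

converges


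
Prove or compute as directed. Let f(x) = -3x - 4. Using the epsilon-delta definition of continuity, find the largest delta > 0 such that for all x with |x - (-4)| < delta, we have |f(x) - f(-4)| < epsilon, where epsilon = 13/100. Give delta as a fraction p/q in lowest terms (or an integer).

We compute f(-4) = -3*(-4) - 4 = 8.
|f(x) - f(-4)| = |-3x - 4 - (8)| = |-3(x - (-4))| = 3|x - (-4)|.
We need 3|x - (-4)| < 13/100, i.e. |x - (-4)| < 13/100 / 3 = 13/300.
So any delta <= 13/300 works. Conversely, if delta > 13/300, then x = -4 + 13/300 satisfies |x - (-4)| = 13/300 < delta but |f(x) - f(-4)| = 3 * 13/300 = 13/100, which is not < 13/100; so no larger delta works.
Hence the largest such delta is 13/300.

13/300


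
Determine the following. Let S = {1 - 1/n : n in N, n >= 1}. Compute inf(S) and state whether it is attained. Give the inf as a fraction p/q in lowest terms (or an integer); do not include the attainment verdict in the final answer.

Analysis:
- Values: 0, 1/2, 2/3, 3/4, ... strictly increasing.
- Minimum is 0 (n=1); inf = 0 (attained).
- 1 - 1/n -> 1 from below; sup = 1, not attained.
Conclusion: inf(S) = 0, attained in S.

0


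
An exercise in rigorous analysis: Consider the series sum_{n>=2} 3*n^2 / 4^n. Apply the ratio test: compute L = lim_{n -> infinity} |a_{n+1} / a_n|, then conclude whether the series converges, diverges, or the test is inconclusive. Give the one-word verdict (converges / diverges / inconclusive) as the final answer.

Let a_n denote the general term. Form the ratio a_{n+1}/a_n and simplify:
a_{n+1}/a_n = (n + 1)^2/(4*n^2)
Take the limit as n -> infinity: L = 1/4.
Since L = 1/4 < 1, the ratio test implies the series converges.

converges


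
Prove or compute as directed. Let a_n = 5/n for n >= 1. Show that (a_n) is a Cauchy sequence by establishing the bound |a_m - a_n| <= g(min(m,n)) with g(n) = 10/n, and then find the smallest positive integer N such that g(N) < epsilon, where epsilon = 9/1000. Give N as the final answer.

For any m, n >= 1, by the triangle inequality:
|a_m - a_n| = |5/m - 5/n| <= 5*1/m + 5*1/n <= 10/min(m,n).
So g(n) = 10/n bounds the Cauchy difference. Since g(n) -> 0, (a_n) is Cauchy.
Now solve g(N) < 9/1000: 10/N < 9/1000 <=> N > 10 / (9/1000) = 10000/9.
The smallest integer strictly greater than 10000/9 is N = 1112.
Check: g(1112) = 10/1112 = 5/556 < 9/1000; g(1111) = 10/1111 >= 9/1000. So N = 1112.

1112


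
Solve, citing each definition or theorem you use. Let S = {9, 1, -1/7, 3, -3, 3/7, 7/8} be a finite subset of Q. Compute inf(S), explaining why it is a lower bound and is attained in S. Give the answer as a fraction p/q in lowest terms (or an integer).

S is finite, so inf(S) = min(S).
Sorted increasing:
-3, -1/7, 3/7, 7/8, 1, 3, 9
The extremum is -3.
For every x in S, x >= -3. And -3 is in S, so it is attained.
Therefore inf(S) = -3.

-3


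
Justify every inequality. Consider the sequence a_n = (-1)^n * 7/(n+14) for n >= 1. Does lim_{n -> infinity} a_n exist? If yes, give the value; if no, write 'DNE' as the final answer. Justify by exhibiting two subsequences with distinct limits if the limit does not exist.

Examine the behaviour of a_n along subsequences.
Even-n subsequence a_{2k} = 7/(2k+14) -> 0. Odd-n subsequence a_{2k+1} = -7/(2k+15) -> 0. Both tend to 0, which suggests the limit is 0; verify directly.
|a_n - 0| = 7/(n+14) < 7/n for every n >= 1.
Given epsilon > 0, choose a positive integer N > 7/epsilon. Then for all n >= N, |a_n| < 7/n <= 7/N < epsilon.
So by the definition of the limit, lim a_n exists and equals 0.

0


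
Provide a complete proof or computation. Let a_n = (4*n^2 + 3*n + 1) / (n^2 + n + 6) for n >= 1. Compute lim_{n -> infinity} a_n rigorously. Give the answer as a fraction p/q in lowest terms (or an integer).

Divide numerator and denominator by n^2, the highest power:
numerator / n^2 = 4 + 3/n + n^(-2)
denominator / n^2 = 1 + 1/n + 6/n^2
As n -> infinity, all terms of the form c/n^k (k >= 1) tend to 0.
So numerator / n^2 -> 4 and denominator / n^2 -> 1.
Therefore lim a_n = 4.

4


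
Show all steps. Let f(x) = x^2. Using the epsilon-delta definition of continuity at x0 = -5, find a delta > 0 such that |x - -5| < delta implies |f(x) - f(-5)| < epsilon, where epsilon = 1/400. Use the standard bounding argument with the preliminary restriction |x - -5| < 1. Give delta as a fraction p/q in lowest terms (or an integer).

Factor: |x^2 - (-5)^2| = |x - -5| * |x + -5|.
Impose |x - -5| < 1 first. Then |x + -5| = |(x - -5) + 2*(-5)| <= |x - -5| + 2*|-5| < 1 + 10 = 11.
So |x^2 - (-5)^2| < delta * 11.
We need delta * 11 <= 1/400, i.e. delta <= 1/400/11 = 1/4400.
Since 1/4400 < 1, this is tighter than 1; take delta = 1/4400.
So delta = 1/4400 works.

1/4400


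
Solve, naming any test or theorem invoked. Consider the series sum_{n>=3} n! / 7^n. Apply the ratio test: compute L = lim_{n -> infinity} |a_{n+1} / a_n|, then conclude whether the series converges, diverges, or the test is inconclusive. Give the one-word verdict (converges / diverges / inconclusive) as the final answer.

Let a_n denote the general term. Form the ratio a_{n+1}/a_n and simplify:
a_{n+1}/a_n = n/7 + 1/7
Take the limit as n -> infinity: L = infinity.
Since L = infinity > 1 (or L = infinity), the ratio test implies the series diverges.

diverges


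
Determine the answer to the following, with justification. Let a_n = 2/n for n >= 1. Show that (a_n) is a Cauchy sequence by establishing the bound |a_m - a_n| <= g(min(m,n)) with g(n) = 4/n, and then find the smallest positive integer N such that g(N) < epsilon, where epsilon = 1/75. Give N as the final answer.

For any m, n >= 1, by the triangle inequality:
|a_m - a_n| = |2/m - 2/n| <= 2*1/m + 2*1/n <= 4/min(m,n).
So g(n) = 4/n bounds the Cauchy difference. Since g(n) -> 0, (a_n) is Cauchy.
Now solve g(N) < 1/75: 4/N < 1/75 <=> N > 4 / (1/75) = 300.
The smallest integer strictly greater than 300 is N = 301.
Check: g(301) = 4/301 = 4/301 < 1/75; g(300) = 1/75 >= 1/75. So N = 301.

301
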